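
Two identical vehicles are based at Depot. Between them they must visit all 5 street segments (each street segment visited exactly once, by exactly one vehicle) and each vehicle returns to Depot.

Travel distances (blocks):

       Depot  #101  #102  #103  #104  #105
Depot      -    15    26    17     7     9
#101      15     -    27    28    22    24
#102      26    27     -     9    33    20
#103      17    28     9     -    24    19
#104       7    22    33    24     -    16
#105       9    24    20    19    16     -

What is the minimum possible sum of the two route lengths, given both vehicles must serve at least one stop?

There are 2^4 − 1 = 15 ways to divide the 5 stops into two non-empty groups. For each, the best each vehicle can do is its own shortest tour through its group:
  {#101} + {#102, #103, #104, #105}: 30 + 69 = 99
  {#102} + {#101, #103, #104, #105}: 52 + 85 = 137
  {#101, #102} + {#103, #104, #105}: 68 + 59 = 127
  {#103} + {#101, #102, #104, #105}: 34 + 85 = 119
  {#101, #103} + {#102, #104, #105}: 60 + 69 = 129
  {#102, #103} + {#101, #104, #105}: 52 + 62 = 114
  … (15 splits in total)
  {#104} + {#101, #102, #103, #105}: 14 + 79 = 93  ← best
Best: vehicle 1 Depot → #104 → Depot = 14; vehicle 2 Depot → #101 → #102 → #103 → #105 → Depot = 79; combined 93.

93 blocks — the smallest possible combined total.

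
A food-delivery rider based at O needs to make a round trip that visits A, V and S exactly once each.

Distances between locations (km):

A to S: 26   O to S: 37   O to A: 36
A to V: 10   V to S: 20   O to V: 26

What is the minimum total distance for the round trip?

With 3 stops there are 3!/2 = 3 distinct round trips (a route and its reverse cost the same).
O-A-V-S-O: 36+10+20+37 = 103
O-A-S-V-O: 36+26+20+26 = 108
O-V-A-S-O: 26+10+26+37 = 99
The minimum is 99.
One optimal route: O → V → A → S → O (or its reverse).

Minimum total distance: 99 km.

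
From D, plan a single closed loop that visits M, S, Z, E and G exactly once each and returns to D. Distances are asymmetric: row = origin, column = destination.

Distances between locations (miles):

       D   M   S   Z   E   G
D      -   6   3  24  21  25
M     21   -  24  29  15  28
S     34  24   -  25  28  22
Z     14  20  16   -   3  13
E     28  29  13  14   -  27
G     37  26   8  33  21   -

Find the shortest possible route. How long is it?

D → M → S → Z → E → G → D: 6+24+25+3+27+37 = 122
D → M → S → Z → G → E → D: 6+24+25+13+21+28 = 117
D → M → S → E → Z → G → D: 6+24+28+14+13+37 = 122
D → M → S → E → G → Z → D: 6+24+28+27+33+14 = 132
D → M → S → G → Z → E → D: 6+24+22+33+3+28 = 116
D → M → S → G → E → Z → D: 6+24+22+21+14+14 = 101
D → M → Z → S → E → G → D: 6+29+16+28+27+37 = 143
D → M → Z → S → G → E → D: 6+29+16+22+21+28 = 122
D → M → Z → E → S → G → D: 6+29+3+13+22+37 = 110
D → M → Z → E → G → S → D: 6+29+3+27+8+34 = 107
D → M → Z → G → S → E → D: 6+29+13+8+28+28 = 112
D → M → Z → G → E → S → D: 6+29+13+21+13+34 = 116
D → M → E → S → Z → G → D: 6+15+13+25+13+37 = 109
D → M → E → S → G → Z → D: 6+15+13+22+33+14 = 103
… (106 more)
D → M → E → Z → G → S → D: 6+15+14+13+8+34 = 90  ← best
The minimum is 90.
One optimal route: D → M → E → Z → G → S → D.

Minimum total distance: 90 miles.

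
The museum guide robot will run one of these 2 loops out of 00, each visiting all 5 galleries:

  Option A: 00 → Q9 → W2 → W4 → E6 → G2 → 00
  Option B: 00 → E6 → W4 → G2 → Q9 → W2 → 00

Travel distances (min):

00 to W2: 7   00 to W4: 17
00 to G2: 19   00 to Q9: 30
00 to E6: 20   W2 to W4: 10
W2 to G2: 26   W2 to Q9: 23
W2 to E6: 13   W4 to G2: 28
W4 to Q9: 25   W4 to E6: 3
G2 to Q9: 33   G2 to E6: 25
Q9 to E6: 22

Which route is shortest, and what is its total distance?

Option A: 30 + 23 + 10 + 3 + 25 + 19 = 110
Option B: 20 + 3 + 28 + 33 + 23 + 7 = 114

110 min — Option A is the shortest.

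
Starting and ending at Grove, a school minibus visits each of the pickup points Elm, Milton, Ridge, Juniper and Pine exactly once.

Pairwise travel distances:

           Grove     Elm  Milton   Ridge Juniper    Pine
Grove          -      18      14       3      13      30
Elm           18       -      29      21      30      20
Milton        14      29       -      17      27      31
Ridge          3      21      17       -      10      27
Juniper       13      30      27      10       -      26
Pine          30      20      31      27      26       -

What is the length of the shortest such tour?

There are 60 distinct closed tours to check (reversals are equivalent).
Grove → Elm → Milton → Ridge → Juniper → Pine → Grove: 18+29+17+10+26+30 = 130
Grove → Elm → Milton → Ridge → Pine → Juniper → Grove: 18+29+17+27+26+13 = 130
Grove → Elm → Milton → Juniper → Ridge → Pine → Grove: 18+29+27+10+27+30 = 141
Grove → Elm → Milton → Juniper → Pine → Ridge → Grove: 18+29+27+26+27+3 = 130
Grove → Elm → Milton → Pine → Ridge → Juniper → Grove: 18+29+31+27+10+13 = 128
Grove → Elm → Milton → Pine → Juniper → Ridge → Grove: 18+29+31+26+10+3 = 117
Grove → Elm → Ridge → Milton → Juniper → Pine → Grove: 18+21+17+27+26+30 = 139
Grove → Elm → Ridge → Milton → Pine → Juniper → Grove: 18+21+17+31+26+13 = 126
Grove → Elm → Ridge → Juniper → Milton → Pine → Grove: 18+21+10+27+31+30 = 137
Grove → Elm → Ridge → Juniper → Pine → Milton → Grove: 18+21+10+26+31+14 = 120
Grove → Elm → Ridge → Pine → Milton → Juniper → Grove: 18+21+27+31+27+13 = 137
Grove → Elm → Ridge → Pine → Juniper → Milton → Grove: 18+21+27+26+27+14 = 133
Grove → Elm → Juniper → Milton → Ridge → Pine → Grove: 18+30+27+17+27+30 = 149
Grove → Elm → Juniper → Milton → Pine → Ridge → Grove: 18+30+27+31+27+3 = 136
… (46 more)
Grove → Milton → Elm → Pine → Juniper → Ridge → Grove: 14+29+20+26+10+3 = 102  ← best
The minimum is 102.
One optimal route: Grove → Milton → Elm → Pine → Juniper → Ridge → Grove (or its reverse).

102 — the shortest possible round trip.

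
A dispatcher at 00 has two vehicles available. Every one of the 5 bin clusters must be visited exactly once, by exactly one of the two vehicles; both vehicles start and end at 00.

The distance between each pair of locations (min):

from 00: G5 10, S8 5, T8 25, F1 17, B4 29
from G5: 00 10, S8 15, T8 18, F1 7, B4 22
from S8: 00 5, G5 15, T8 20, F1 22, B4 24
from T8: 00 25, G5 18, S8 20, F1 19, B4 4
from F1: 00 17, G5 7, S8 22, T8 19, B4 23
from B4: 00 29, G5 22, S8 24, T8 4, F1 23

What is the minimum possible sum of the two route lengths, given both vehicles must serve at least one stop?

Minimum combined distance: 79 min.

Try each way of splitting the stops between the two vehicles (each non-empty) and, for each split, find the best tour for each vehicle:
  {G5} + {S8, T8, F1, B4}: 20 + 69 = 89
  {S8} + {G5, T8, F1, B4}: 10 + 69 = 79
  {G5, S8} + {T8, F1, B4}: 30 + 69 = 99
  {T8} + {G5, S8, F1, B4}: 50 + 69 = 119
  {G5, T8} + {S8, F1, B4}: 53 + 69 = 122
  {S8, T8} + {G5, F1, B4}: 50 + 69 = 119
  … (15 splits in total)
Best: vehicle 1 00 → S8 → 00 = 10; vehicle 2 00 → G5 → F1 → T8 → B4 → 00 = 69; combined 79.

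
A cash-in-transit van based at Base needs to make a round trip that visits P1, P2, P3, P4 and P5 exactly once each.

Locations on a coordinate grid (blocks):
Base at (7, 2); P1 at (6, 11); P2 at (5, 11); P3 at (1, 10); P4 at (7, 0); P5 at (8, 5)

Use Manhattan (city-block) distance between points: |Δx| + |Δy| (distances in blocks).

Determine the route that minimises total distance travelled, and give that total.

Shortest round trip = 36 blocks.

There are 60 distinct closed tours to check (reversals are equivalent).
Base-P1-P2-P3-P4-P5-Base: 10+1+5+16+6+4 = 42
Base-P1-P2-P3-P5-P4-Base: 10+1+5+12+6+2 = 36
Base-P1-P2-P4-P3-P5-Base: 10+1+13+16+12+4 = 56
Base-P1-P2-P4-P5-P3-Base: 10+1+13+6+12+14 = 56
Base-P1-P2-P5-P3-P4-Base: 10+1+9+12+16+2 = 50
Base-P1-P2-P5-P4-P3-Base: 10+1+9+6+16+14 = 56
Base-P1-P3-P2-P4-P5-Base: 10+6+5+13+6+4 = 44
Base-P1-P3-P2-P5-P4-Base: 10+6+5+9+6+2 = 38
Base-P1-P3-P4-P2-P5-Base: 10+6+16+13+9+4 = 58
Base-P1-P3-P4-P5-P2-Base: 10+6+16+6+9+11 = 58
Base-P1-P3-P5-P2-P4-Base: 10+6+12+9+13+2 = 52
Base-P1-P3-P5-P4-P2-Base: 10+6+12+6+13+11 = 58
Base-P1-P4-P2-P3-P5-Base: 10+12+13+5+12+4 = 56
Base-P1-P4-P2-P5-P3-Base: 10+12+13+9+12+14 = 70
… (46 more)
The minimum is 36.
One optimal route: Base → P1 → P2 → P3 → P5 → P4 → Base (or its reverse).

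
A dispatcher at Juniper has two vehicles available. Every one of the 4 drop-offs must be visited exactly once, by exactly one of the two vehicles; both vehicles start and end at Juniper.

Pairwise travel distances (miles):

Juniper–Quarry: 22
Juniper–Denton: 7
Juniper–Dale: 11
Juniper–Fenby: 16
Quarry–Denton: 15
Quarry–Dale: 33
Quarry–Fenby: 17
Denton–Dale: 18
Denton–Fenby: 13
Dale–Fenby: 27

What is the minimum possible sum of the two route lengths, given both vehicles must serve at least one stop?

There are 2^3 − 1 = 7 ways to divide the 4 stops into two non-empty groups. For each, the best each vehicle can do is its own shortest tour through its group:
  {Quarry} + {Denton, Dale, Fenby}: 44 + 58 = 102
  {Denton} + {Quarry, Dale, Fenby}: 14 + 77 = 91
  {Quarry, Denton} + {Dale, Fenby}: 44 + 54 = 98
  {Dale} + {Quarry, Denton, Fenby}: 22 + 55 = 77
  {Quarry, Dale} + {Denton, Fenby}: 66 + 36 = 102
  {Denton, Dale} + {Quarry, Fenby}: 36 + 55 = 91
  … (7 splits in total)
Best: vehicle 1 Juniper → Dale → Juniper = 22; vehicle 2 Juniper → Denton → Quarry → Fenby → Juniper = 55; combined 77.

Minimum combined distance: 77 miles.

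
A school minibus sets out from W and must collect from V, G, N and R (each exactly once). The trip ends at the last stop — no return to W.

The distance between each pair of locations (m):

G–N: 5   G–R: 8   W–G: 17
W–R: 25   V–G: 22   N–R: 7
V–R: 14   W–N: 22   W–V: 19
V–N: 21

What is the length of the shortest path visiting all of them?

There are 4! = 24 possible orderings.
W - V - G - N - R: 19+22+5+7 = 53
W - V - G - R - N: 19+22+8+7 = 56
W - V - N - G - R: 19+21+5+8 = 53
W - V - N - R - G: 19+21+7+8 = 55
W - V - R - G - N: 19+14+8+5 = 46
W - V - R - N - G: 19+14+7+5 = 45
W - G - V - N - R: 17+22+21+7 = 67
W - G - V - R - N: 17+22+14+7 = 60
W - G - N - V - R: 17+5+21+14 = 57
W - G - N - R - V: 17+5+7+14 = 43
W - G - R - V - N: 17+8+14+21 = 60
W - G - R - N - V: 17+8+7+21 = 53
W - N - V - G - R: 22+21+22+8 = 73
W - N - V - R - G: 22+21+14+8 = 65
… (10 more)
The minimum is 43.
One shortest path: W → G → N → R → V.

43 m — the minimum one-way total.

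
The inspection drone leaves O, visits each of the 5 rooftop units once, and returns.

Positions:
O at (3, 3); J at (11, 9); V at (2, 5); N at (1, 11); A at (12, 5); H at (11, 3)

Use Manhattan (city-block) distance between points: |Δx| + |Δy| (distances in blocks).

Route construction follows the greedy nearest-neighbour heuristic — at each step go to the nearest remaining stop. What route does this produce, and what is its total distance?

O → [V:3 / H:8 / N:10 / A:11 / J:14] → V (3)
V → [N:7 / A:10 / H:11 / J:13] → N (7)
N → [J:12 / A:17 / H:18] → J (12)
J → [A:5 / H:6] → A (5)
A → [H:3] → H (3)
Return H→O: 8.
Total = 3 + 7 + 12 + 5 + 3 + 8 = 38.

Total distance 38 blocks via the nearest-neighbour route O → V → N → J → A → H → O.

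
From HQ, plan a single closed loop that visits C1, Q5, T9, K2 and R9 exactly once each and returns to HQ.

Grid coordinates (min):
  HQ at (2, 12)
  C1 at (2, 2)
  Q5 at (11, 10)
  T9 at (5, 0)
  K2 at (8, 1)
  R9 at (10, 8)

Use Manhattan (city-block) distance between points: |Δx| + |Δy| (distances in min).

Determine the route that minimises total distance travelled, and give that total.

Shortest round trip = 42 min.

There are 60 distinct closed tours to check (reversals are equivalent).
HQ → C1 → Q5 → T9 → K2 → R9 → HQ: 10+17+16+4+9+12 = 68
HQ → C1 → Q5 → T9 → R9 → K2 → HQ: 10+17+16+13+9+17 = 82
HQ → C1 → Q5 → K2 → T9 → R9 → HQ: 10+17+12+4+13+12 = 68
HQ → C1 → Q5 → K2 → R9 → T9 → HQ: 10+17+12+9+13+15 = 76
HQ → C1 → Q5 → R9 → T9 → K2 → HQ: 10+17+3+13+4+17 = 64
HQ → C1 → Q5 → R9 → K2 → T9 → HQ: 10+17+3+9+4+15 = 58
HQ → C1 → T9 → Q5 → K2 → R9 → HQ: 10+5+16+12+9+12 = 64
HQ → C1 → T9 → Q5 → R9 → K2 → HQ: 10+5+16+3+9+17 = 60
HQ → C1 → T9 → K2 → Q5 → R9 → HQ: 10+5+4+12+3+12 = 46
HQ → C1 → T9 → K2 → R9 → Q5 → HQ: 10+5+4+9+3+11 = 42
HQ → C1 → T9 → R9 → Q5 → K2 → HQ: 10+5+13+3+12+17 = 60
HQ → C1 → T9 → R9 → K2 → Q5 → HQ: 10+5+13+9+12+11 = 60
HQ → C1 → K2 → Q5 → T9 → R9 → HQ: 10+7+12+16+13+12 = 70
HQ → C1 → K2 → Q5 → R9 → T9 → HQ: 10+7+12+3+13+15 = 60
… (46 more)
The minimum is 42.
One optimal route: HQ → C1 → T9 → K2 → R9 → Q5 → HQ (or its reverse).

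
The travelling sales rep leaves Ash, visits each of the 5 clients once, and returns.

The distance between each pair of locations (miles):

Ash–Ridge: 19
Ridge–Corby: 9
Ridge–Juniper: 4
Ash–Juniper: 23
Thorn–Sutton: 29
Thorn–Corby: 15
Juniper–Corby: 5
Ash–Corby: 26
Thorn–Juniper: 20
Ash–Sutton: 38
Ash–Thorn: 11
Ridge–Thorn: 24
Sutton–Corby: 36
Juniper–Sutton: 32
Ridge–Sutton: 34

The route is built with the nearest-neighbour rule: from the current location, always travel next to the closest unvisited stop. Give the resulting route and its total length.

At Ash the remaining stops are Thorn 11, Ridge 19, Juniper 23, Corby 26, Sutton 38; go to Thorn.
At Thorn the remaining stops are Corby 15, Juniper 20, Ridge 24, Sutton 29; go to Corby.
At Corby the remaining stops are Juniper 5, Ridge 9, Sutton 36; go to Juniper.
At Juniper the remaining stops are Ridge 4, Sutton 32; go to Ridge.
At Ridge the remaining stops are Sutton 34; go to Sutton.
Return Sutton→Ash: 38.
Total = 11 + 15 + 5 + 4 + 34 + 38 = 107.

Total distance 107 miles via the nearest-neighbour route Ash → Thorn → Corby → Juniper → Ridge → Sutton → Ash.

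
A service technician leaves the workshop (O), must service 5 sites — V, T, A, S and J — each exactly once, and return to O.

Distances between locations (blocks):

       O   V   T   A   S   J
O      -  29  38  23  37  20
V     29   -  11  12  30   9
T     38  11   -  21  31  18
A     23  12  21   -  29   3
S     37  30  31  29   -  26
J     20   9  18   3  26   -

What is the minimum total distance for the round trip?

O→V→T→A→S→J→O: 29+11+21+29+26+20 = 136
O→V→T→A→J→S→O: 29+11+21+3+26+37 = 127
O→V→T→S→A→J→O: 29+11+31+29+3+20 = 123
O→V→T→S→J→A→O: 29+11+31+26+3+23 = 123
O→V→T→J→A→S→O: 29+11+18+3+29+37 = 127
O→V→T→J→S→A→O: 29+11+18+26+29+23 = 136
O→V→A→T→S→J→O: 29+12+21+31+26+20 = 139
O→V→A→T→J→S→O: 29+12+21+18+26+37 = 143
O→V→A→S→T→J→O: 29+12+29+31+18+20 = 139
O→V→A→S→J→T→O: 29+12+29+26+18+38 = 152
O→V→A→J→T→S→O: 29+12+3+18+31+37 = 130
O→V→A→J→S→T→O: 29+12+3+26+31+38 = 139
O→V→S→T→A→J→O: 29+30+31+21+3+20 = 134
O→V→S→T→J→A→O: 29+30+31+18+3+23 = 134
… (46 more)
O→A→J→V→T→S→O: 23+3+9+11+31+37 = 114  ← best
The minimum is 114.
One optimal route: O → A → J → V → T → S → O (or its reverse).

Minimum total distance: 114 blocks.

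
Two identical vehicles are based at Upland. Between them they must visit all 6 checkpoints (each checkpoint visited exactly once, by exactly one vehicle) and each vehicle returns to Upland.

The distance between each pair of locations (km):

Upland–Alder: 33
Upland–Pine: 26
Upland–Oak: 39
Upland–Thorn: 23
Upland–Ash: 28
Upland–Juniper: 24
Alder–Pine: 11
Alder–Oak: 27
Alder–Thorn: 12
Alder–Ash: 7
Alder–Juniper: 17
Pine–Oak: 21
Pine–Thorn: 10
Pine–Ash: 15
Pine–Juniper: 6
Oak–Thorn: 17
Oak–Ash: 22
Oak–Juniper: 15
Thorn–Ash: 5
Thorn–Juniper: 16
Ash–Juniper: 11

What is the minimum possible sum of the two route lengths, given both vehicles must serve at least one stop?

Try each way of splitting the stops between the two vehicles (each non-empty) and, for each split, find the best tour for each vehicle:
  {Alder} + {Pine, Oak, Thorn, Ash, Juniper}: 66 + 97 = 163
  {Pine} + {Alder, Oak, Thorn, Ash, Juniper}: 52 + 101 = 153
  {Alder, Pine} + {Oak, Thorn, Ash, Juniper}: 70 + 89 = 159
  {Oak} + {Alder, Pine, Thorn, Ash, Juniper}: 78 + 76 = 154
  {Alder, Oak} + {Pine, Thorn, Ash, Juniper}: 99 + 71 = 170
  {Pine, Oak} + {Alder, Thorn, Ash, Juniper}: 86 + 76 = 162
  … (31 splits in total)
  {Alder, Pine, Thorn, Ash} + {Oak, Juniper}: 72 + 78 = 150  ← best
Best: vehicle 1 Upland → Pine → Alder → Ash → Thorn → Upland = 72; vehicle 2 Upland → Oak → Juniper → Upland = 78; combined 150.

150 km — the smallest possible combined total.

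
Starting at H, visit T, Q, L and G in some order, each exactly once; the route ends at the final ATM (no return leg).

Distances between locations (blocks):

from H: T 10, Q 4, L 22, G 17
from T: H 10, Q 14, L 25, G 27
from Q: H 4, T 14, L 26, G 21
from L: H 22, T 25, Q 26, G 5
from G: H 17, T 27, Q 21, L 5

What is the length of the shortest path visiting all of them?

Shortest open route: 48 blocks.

There are 4! = 24 possible orderings.
H → T → Q → L → G: 10+14+26+5 = 55
H → T → Q → G → L: 10+14+21+5 = 50
H → T → L → Q → G: 10+25+26+21 = 82
H → T → L → G → Q: 10+25+5+21 = 61
H → T → G → Q → L: 10+27+21+26 = 84
H → T → G → L → Q: 10+27+5+26 = 68
H → Q → T → L → G: 4+14+25+5 = 48
H → Q → T → G → L: 4+14+27+5 = 50
H → Q → L → T → G: 4+26+25+27 = 82
H → Q → L → G → T: 4+26+5+27 = 62
H → Q → G → T → L: 4+21+27+25 = 77
H → Q → G → L → T: 4+21+5+25 = 55
H → L → T → Q → G: 22+25+14+21 = 82
H → L → T → G → Q: 22+25+27+21 = 95
… (10 more)
The minimum is 48.
One shortest path: H → Q → T → L → G.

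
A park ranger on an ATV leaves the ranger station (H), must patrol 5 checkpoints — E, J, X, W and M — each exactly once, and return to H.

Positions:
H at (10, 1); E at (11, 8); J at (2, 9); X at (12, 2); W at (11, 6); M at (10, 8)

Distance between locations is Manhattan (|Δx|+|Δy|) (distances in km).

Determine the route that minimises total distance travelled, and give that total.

There are 60 distinct closed tours to check (reversals are equivalent).
H→E→J→X→W→M→H: 8+10+17+5+3+7 = 50
H→E→J→X→M→W→H: 8+10+17+8+3+6 = 52
H→E→J→W→X→M→H: 8+10+12+5+8+7 = 50
H→E→J→W→M→X→H: 8+10+12+3+8+3 = 44
H→E→J→M→X→W→H: 8+10+9+8+5+6 = 46
H→E→J→M→W→X→H: 8+10+9+3+5+3 = 38
H→E→X→J→W→M→H: 8+7+17+12+3+7 = 54
H→E→X→J→M→W→H: 8+7+17+9+3+6 = 50
H→E→X→W→J→M→H: 8+7+5+12+9+7 = 48
H→E→X→W→M→J→H: 8+7+5+3+9+16 = 48
H→E→X→M→J→W→H: 8+7+8+9+12+6 = 50
H→E→X→M→W→J→H: 8+7+8+3+12+16 = 54
H→E→W→J→X→M→H: 8+2+12+17+8+7 = 54
H→E→W→J→M→X→H: 8+2+12+9+8+3 = 42
… (46 more)
H→J→M→E→W→X→H: 16+9+1+2+5+3 = 36  ← best
The minimum is 36.
One optimal route: H → J → M → E → W → X → H (or its reverse).

Shortest round trip = 36 km.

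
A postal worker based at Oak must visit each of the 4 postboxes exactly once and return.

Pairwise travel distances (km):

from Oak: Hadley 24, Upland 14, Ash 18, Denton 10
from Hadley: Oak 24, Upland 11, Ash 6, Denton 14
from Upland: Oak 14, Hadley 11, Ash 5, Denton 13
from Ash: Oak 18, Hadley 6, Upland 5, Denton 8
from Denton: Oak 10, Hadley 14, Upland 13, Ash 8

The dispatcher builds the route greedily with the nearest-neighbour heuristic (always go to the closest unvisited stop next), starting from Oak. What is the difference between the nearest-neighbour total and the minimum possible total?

Excess over optimum: 9 km.

Oak: Denton=10, Upland=14, Ash=18, Hadley=24 ⇒ Denton
Denton: Ash=8, Upland=13, Hadley=14 ⇒ Ash
Ash: Upland=5, Hadley=6 ⇒ Upland
Upland: Hadley=11 ⇒ Hadley
NN route Oak → Denton → Ash → Upland → Hadley → Oak costs 58.
Optimal: Oak → Upland → Hadley → Ash → Denton → Oak costs 49 (by enumerating all 12 distinct tours).
Excess = 58 − 49 = 9.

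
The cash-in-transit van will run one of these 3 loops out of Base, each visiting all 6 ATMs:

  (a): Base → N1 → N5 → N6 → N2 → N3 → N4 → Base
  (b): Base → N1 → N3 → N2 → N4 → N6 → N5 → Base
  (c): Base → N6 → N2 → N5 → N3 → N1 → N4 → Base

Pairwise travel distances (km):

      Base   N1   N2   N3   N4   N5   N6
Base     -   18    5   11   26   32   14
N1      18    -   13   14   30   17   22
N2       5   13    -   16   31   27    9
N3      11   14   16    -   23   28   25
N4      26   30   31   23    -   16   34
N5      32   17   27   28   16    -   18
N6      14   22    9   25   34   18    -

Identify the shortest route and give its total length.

Shortest is (a), total 127 km.

(a): 18 + 17 + 18 + 9 + 16 + 23 + 26 = 127
(b): 18 + 14 + 16 + 31 + 34 + 18 + 32 = 163
(c): 14 + 9 + 27 + 28 + 14 + 30 + 26 = 148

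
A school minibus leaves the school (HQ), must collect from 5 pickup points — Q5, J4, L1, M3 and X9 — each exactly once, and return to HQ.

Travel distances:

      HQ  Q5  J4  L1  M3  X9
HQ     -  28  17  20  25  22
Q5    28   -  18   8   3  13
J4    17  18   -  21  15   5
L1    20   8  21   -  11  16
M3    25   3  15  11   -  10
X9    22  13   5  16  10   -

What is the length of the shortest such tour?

63 — the shortest possible round trip.

There are 60 distinct closed tours to check (reversals are equivalent).
HQ - Q5 - J4 - L1 - M3 - X9 - HQ: 28+18+21+11+10+22 = 110
HQ - Q5 - J4 - L1 - X9 - M3 - HQ: 28+18+21+16+10+25 = 118
HQ - Q5 - J4 - M3 - L1 - X9 - HQ: 28+18+15+11+16+22 = 110
HQ - Q5 - J4 - M3 - X9 - L1 - HQ: 28+18+15+10+16+20 = 107
HQ - Q5 - J4 - X9 - L1 - M3 - HQ: 28+18+5+16+11+25 = 103
HQ - Q5 - J4 - X9 - M3 - L1 - HQ: 28+18+5+10+11+20 = 92
HQ - Q5 - L1 - J4 - M3 - X9 - HQ: 28+8+21+15+10+22 = 104
HQ - Q5 - L1 - J4 - X9 - M3 - HQ: 28+8+21+5+10+25 = 97
HQ - Q5 - L1 - M3 - J4 - X9 - HQ: 28+8+11+15+5+22 = 89
HQ - Q5 - L1 - M3 - X9 - J4 - HQ: 28+8+11+10+5+17 = 79
HQ - Q5 - L1 - X9 - J4 - M3 - HQ: 28+8+16+5+15+25 = 97
HQ - Q5 - L1 - X9 - M3 - J4 - HQ: 28+8+16+10+15+17 = 94
HQ - Q5 - M3 - J4 - L1 - X9 - HQ: 28+3+15+21+16+22 = 105
HQ - Q5 - M3 - J4 - X9 - L1 - HQ: 28+3+15+5+16+20 = 87
… (46 more)
HQ - J4 - X9 - M3 - Q5 - L1 - HQ: 17+5+10+3+8+20 = 63  ← best
The minimum is 63.
One optimal route: HQ → J4 → X9 → M3 → Q5 → L1 → HQ (or its reverse).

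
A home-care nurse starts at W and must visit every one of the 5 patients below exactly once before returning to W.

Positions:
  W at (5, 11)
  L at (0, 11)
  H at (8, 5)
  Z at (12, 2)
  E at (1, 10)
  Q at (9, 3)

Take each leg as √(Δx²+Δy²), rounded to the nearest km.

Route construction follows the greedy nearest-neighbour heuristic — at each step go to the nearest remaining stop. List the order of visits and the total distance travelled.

At W the remaining stops are E 4, L 5, H 7, Q 9, Z 11; go to E.
At E the remaining stops are L 1, H 9, Q 11, Z 14; go to L.
At L the remaining stops are H 10, Q 12, Z 15; go to H.
At H the remaining stops are Q 2, Z 5; go to Q.
At Q the remaining stops are Z 3; go to Z.
Return Z→W: 11.
Total = 4 + 1 + 10 + 2 + 3 + 11 = 31.

Total distance 31 km via the nearest-neighbour route W → E → L → H → Q → Z → W.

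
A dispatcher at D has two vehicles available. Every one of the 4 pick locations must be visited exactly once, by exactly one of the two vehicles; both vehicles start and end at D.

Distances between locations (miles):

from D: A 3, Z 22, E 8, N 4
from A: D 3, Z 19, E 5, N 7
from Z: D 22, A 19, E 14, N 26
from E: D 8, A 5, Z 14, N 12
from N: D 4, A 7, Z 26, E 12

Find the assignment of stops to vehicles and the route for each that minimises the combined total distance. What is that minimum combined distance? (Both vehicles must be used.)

52 miles — the smallest possible combined total.

Check every non-empty split of the stops between the two vehicles; for each half take its own optimal tour:
  {A} + {Z, E, N}: 6 + 52 = 58
  {Z} + {A, E, N}: 44 + 24 = 68
  {A, Z} + {E, N}: 44 + 24 = 68
  {E} + {A, Z, N}: 16 + 52 = 68
  {A, E} + {Z, N}: 16 + 52 = 68
  {Z, E} + {A, N}: 44 + 14 = 58
  … (7 splits in total)
  {A, Z, E} + {N}: 44 + 8 = 52  ← best
Best: vehicle 1 D → A → Z → E → D = 44; vehicle 2 D → N → D = 8; combined 52.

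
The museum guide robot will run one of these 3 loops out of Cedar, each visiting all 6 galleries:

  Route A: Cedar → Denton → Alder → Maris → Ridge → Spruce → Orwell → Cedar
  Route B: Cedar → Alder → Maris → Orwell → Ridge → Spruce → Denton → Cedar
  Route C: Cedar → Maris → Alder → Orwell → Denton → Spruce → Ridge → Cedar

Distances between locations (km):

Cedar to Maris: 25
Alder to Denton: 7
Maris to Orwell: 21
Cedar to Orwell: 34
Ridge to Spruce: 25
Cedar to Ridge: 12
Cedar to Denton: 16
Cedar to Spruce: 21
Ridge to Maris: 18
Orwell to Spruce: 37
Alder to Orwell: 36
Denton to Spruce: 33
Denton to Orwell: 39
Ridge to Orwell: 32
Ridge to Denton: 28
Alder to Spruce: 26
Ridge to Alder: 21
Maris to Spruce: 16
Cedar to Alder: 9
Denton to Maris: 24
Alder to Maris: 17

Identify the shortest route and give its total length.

Route A: 16 + 7 + 17 + 18 + 25 + 37 + 34 = 154
Route B: 9 + 17 + 21 + 32 + 25 + 33 + 16 = 153
Route C: 25 + 17 + 36 + 39 + 33 + 25 + 12 = 187

Shortest is Route B, total 153 km.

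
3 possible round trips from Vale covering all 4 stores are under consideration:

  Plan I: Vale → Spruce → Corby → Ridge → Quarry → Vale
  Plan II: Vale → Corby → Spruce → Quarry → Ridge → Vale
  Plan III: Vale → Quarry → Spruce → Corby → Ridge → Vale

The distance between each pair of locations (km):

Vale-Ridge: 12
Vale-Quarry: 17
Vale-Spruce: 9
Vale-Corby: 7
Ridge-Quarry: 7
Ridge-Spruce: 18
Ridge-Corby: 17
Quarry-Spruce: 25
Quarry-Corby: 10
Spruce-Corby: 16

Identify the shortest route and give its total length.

Shortest is Plan I, total 66 km.

Plan I: 9 + 16 + 17 + 7 + 17 = 66
Plan II: 7 + 16 + 25 + 7 + 12 = 67
Plan III: 17 + 25 + 16 + 17 + 12 = 87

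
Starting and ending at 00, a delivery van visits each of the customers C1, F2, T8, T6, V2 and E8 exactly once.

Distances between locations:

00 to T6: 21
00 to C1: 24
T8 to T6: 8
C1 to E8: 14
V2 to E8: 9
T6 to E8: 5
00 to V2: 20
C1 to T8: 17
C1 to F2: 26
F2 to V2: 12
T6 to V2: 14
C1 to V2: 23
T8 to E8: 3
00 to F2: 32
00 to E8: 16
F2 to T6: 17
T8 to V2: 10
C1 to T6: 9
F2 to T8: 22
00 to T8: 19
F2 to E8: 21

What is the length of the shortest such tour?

There are 360 distinct closed tours to check (reversals are equivalent).
00→C1→F2→T8→T6→V2→E8→00: 24+26+22+8+14+9+16 = 119
00→C1→F2→T8→T6→E8→V2→00: 24+26+22+8+5+9+20 = 114
00→C1→F2→T8→V2→T6→E8→00: 24+26+22+10+14+5+16 = 117
00→C1→F2→T8→V2→E8→T6→00: 24+26+22+10+9+5+21 = 117
00→C1→F2→T8→E8→T6→V2→00: 24+26+22+3+5+14+20 = 114
00→C1→F2→T8→E8→V2→T6→00: 24+26+22+3+9+14+21 = 119
00→C1→F2→T6→T8→V2→E8→00: 24+26+17+8+10+9+16 = 110
00→C1→F2→T6→T8→E8→V2→00: 24+26+17+8+3+9+20 = 107
… (352 more)
00→C1→T6→F2→V2→T8→E8→00: 24+9+17+12+10+3+16 = 91  ← best
The minimum is 91.
One optimal route: 00 → C1 → T6 → F2 → V2 → T8 → E8 → 00 (or its reverse).

91 — the shortest possible round trip.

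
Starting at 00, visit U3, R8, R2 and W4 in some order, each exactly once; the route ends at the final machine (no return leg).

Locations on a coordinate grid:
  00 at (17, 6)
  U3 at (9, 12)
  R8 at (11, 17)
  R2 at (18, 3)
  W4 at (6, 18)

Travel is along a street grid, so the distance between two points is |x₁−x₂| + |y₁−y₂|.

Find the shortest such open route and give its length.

35 — the minimum one-way total.

There are 4! = 24 possible orderings.
00 - U3 - R8 - R2 - W4: 14+7+21+27 = 69
00 - U3 - R8 - W4 - R2: 14+7+6+27 = 54
00 - U3 - R2 - R8 - W4: 14+18+21+6 = 59
00 - U3 - R2 - W4 - R8: 14+18+27+6 = 65
00 - U3 - W4 - R8 - R2: 14+9+6+21 = 50
00 - U3 - W4 - R2 - R8: 14+9+27+21 = 71
00 - R8 - U3 - R2 - W4: 17+7+18+27 = 69
00 - R8 - U3 - W4 - R2: 17+7+9+27 = 60
00 - R8 - R2 - U3 - W4: 17+21+18+9 = 65
00 - R8 - R2 - W4 - U3: 17+21+27+9 = 74
00 - R8 - W4 - U3 - R2: 17+6+9+18 = 50
00 - R8 - W4 - R2 - U3: 17+6+27+18 = 68
00 - R2 - U3 - R8 - W4: 4+18+7+6 = 35
00 - R2 - U3 - W4 - R8: 4+18+9+6 = 37
… (10 more)
The minimum is 35.
One shortest path: 00 → R2 → U3 → R8 → W4.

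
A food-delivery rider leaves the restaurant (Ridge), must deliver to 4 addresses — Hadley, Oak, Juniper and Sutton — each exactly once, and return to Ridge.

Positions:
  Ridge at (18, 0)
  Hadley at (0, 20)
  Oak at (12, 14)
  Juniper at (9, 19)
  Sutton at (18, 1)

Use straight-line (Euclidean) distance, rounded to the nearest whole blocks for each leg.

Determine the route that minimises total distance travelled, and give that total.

Shortest round trip = 57 blocks.

With 4 stops there are 4!/2 = 12 distinct round trips (a route and its reverse cost the same).
Ridge → Hadley → Oak → Juniper → Sutton → Ridge: 27+13+6+20+1 = 67
Ridge → Hadley → Oak → Sutton → Juniper → Ridge: 27+13+14+20+21 = 95
Ridge → Hadley → Juniper → Oak → Sutton → Ridge: 27+9+6+14+1 = 57
Ridge → Hadley → Juniper → Sutton → Oak → Ridge: 27+9+20+14+15 = 85
Ridge → Hadley → Sutton → Oak → Juniper → Ridge: 27+26+14+6+21 = 94
Ridge → Hadley → Sutton → Juniper → Oak → Ridge: 27+26+20+6+15 = 94
Ridge → Oak → Hadley → Juniper → Sutton → Ridge: 15+13+9+20+1 = 58
Ridge → Oak → Hadley → Sutton → Juniper → Ridge: 15+13+26+20+21 = 95
Ridge → Oak → Juniper → Hadley → Sutton → Ridge: 15+6+9+26+1 = 57
Ridge → Oak → Sutton → Hadley → Juniper → Ridge: 15+14+26+9+21 = 85
Ridge → Juniper → Hadley → Oak → Sutton → Ridge: 21+9+13+14+1 = 58
Ridge → Juniper → Oak → Hadley → Sutton → Ridge: 21+6+13+26+1 = 67
The minimum is 57.
One optimal route: Ridge → Hadley → Juniper → Oak → Sutton → Ridge (or its reverse).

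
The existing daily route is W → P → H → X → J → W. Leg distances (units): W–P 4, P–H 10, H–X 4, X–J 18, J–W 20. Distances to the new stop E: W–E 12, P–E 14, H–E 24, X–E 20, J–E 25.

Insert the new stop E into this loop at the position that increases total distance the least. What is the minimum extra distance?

Insertion cost between consecutive stops i–j is d(i,E) + d(E,j) − d(i,j):
  between W and P: 12 + 14 − 4 = 22
  between P and H: 14 + 24 − 10 = 28
  between H and X: 24 + 20 − 4 = 40
  between X and J: 20 + 25 − 18 = 27
  between J and W: 25 + 12 − 20 = 17
Cheapest insertion is between J and W, adding 17.
New total = 56 + 17 = 73.

+17 — insert E between J and W.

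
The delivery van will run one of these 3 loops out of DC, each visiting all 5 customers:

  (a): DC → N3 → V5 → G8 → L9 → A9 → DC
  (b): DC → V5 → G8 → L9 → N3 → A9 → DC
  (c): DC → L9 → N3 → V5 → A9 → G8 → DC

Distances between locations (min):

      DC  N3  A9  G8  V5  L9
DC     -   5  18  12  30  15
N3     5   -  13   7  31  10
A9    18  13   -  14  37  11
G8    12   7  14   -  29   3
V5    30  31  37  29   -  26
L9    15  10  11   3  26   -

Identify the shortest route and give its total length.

(a): 5 + 31 + 29 + 3 + 11 + 18 = 97
(b): 30 + 29 + 3 + 10 + 13 + 18 = 103
(c): 15 + 10 + 31 + 37 + 14 + 12 = 119

Shortest is (a), total 97 min.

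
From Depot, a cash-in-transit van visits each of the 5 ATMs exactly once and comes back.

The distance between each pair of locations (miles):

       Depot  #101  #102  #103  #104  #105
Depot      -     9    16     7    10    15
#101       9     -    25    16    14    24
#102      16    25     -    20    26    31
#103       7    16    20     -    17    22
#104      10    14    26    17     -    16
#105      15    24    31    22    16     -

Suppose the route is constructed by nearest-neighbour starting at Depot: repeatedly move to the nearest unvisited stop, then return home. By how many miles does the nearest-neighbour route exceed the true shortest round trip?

Depot: #103=7, #101=9, #104=10, #105=15, #102=16 ⇒ #103
#103: #101=16, #104=17, #102=20, #105=22 ⇒ #101
#101: #104=14, #105=24, #102=25 ⇒ #104
#104: #105=16, #102=26 ⇒ #105
#105: #102=31 ⇒ #102
NN route Depot → #103 → #101 → #104 → #105 → #102 → Depot costs 100.
Optimal: Depot → #101 → #104 → #105 → #102 → #103 → Depot costs 97 (by enumerating all 60 distinct tours).
Excess = 100 − 97 = 3.

3 miles longer than the optimal tour.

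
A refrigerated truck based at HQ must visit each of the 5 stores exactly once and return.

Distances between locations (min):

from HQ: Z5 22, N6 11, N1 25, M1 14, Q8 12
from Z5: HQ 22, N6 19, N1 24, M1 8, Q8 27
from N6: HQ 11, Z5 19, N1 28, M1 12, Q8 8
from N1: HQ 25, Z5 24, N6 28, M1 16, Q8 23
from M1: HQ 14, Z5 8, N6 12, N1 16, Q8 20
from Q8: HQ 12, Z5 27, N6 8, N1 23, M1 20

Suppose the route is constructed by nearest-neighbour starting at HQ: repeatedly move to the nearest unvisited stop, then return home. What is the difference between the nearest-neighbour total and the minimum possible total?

HQ: N6=11, Q8=12, M1=14, Z5=22, N1=25 ⇒ N6
N6: Q8=8, M1=12, Z5=19, N1=28 ⇒ Q8
Q8: M1=20, N1=23, Z5=27 ⇒ M1
M1: Z5=8, N1=16 ⇒ Z5
Z5: N1=24 ⇒ N1
NN route HQ → N6 → Q8 → M1 → Z5 → N1 → HQ costs 96.
Optimal: HQ → Z5 → M1 → N1 → Q8 → N6 → HQ costs 88 (by enumerating all 60 distinct tours).
Excess = 96 − 88 = 8.

Excess over optimum: 8 min.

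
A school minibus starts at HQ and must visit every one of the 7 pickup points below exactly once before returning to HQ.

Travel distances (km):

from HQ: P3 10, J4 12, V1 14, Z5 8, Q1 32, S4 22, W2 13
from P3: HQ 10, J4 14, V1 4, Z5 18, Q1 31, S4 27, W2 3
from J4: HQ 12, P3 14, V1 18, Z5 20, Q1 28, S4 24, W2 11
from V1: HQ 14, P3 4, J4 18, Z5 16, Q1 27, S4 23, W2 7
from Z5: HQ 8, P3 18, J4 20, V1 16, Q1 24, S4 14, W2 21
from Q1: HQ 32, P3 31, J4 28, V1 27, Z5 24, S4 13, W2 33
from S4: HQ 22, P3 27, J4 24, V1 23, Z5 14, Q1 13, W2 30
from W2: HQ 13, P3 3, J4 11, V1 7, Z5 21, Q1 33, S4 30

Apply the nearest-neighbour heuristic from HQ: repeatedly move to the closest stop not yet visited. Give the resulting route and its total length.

Total distance 92 km via the nearest-neighbour route HQ → Z5 → S4 → Q1 → V1 → P3 → W2 → J4 → HQ.

At HQ the remaining stops are Z5 8, P3 10, J4 12, W2 13, V1 14, S4 22, Q1 32; go to Z5.
At Z5 the remaining stops are S4 14, V1 16, P3 18, J4 20, W2 21, Q1 24; go to S4.
At S4 the remaining stops are Q1 13, V1 23, J4 24, P3 27, W2 30; go to Q1.
At Q1 the remaining stops are V1 27, J4 28, P3 31, W2 33; go to V1.
At V1 the remaining stops are P3 4, W2 7, J4 18; go to P3.
At P3 the remaining stops are W2 3, J4 14; go to W2.
At W2 the remaining stops are J4 11; go to J4.
Return J4→HQ: 12.
Total = 8 + 14 + 13 + 27 + 4 + 3 + 11 + 12 = 92.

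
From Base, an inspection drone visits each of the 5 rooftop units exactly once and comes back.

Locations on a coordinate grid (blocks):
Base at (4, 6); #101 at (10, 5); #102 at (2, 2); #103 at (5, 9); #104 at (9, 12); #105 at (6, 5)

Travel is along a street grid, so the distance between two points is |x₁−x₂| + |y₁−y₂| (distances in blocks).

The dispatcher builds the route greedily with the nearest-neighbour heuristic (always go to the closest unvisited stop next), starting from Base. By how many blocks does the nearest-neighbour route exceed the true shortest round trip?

2 blocks longer than the optimal tour.

Base: #105=3, #103=4, #102=6, #101=7, #104=11 ⇒ #105
#105: #101=4, #103=5, #102=7, #104=10 ⇒ #101
#101: #104=8, #103=9, #102=11 ⇒ #104
#104: #103=7, #102=17 ⇒ #103
#103: #102=10 ⇒ #102
NN route Base → #105 → #101 → #104 → #103 → #102 → Base costs 38.
Optimal: Base → #102 → #105 → #101 → #104 → #103 → Base costs 36 (by enumerating all 60 distinct tours).
Excess = 38 − 36 = 2.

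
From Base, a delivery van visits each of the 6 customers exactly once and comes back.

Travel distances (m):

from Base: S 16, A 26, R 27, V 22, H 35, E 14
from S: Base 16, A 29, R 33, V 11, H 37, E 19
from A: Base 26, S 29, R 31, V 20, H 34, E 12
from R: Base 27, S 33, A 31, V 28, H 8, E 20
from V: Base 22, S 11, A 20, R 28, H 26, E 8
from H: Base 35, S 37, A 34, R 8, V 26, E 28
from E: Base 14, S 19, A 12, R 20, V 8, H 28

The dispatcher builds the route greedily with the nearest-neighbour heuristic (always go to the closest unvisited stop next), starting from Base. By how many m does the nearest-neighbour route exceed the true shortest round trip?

20 m longer than the optimal tour.

Base: E=14, S=16, V=22, A=26, R=27, H=35 ⇒ E
E: V=8, A=12, S=19, R=20, H=28 ⇒ V
V: S=11, A=20, H=26, R=28 ⇒ S
S: A=29, R=33, H=37 ⇒ A
A: R=31, H=34 ⇒ R
R: H=8 ⇒ H
NN route Base → E → V → S → A → R → H → Base costs 136.
Optimal: Base → S → V → E → A → H → R → Base costs 116 (by enumerating all 360 distinct tours).
Excess = 136 − 116 = 20.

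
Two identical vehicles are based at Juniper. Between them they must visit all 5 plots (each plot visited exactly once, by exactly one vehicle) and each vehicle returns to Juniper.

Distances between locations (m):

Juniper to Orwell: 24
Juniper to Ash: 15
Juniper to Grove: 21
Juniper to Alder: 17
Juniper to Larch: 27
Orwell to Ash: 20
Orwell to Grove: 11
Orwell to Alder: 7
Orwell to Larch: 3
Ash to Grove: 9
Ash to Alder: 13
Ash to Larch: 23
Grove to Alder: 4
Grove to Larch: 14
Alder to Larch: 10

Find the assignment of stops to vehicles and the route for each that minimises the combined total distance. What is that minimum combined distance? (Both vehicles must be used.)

Check every non-empty split of the stops between the two vehicles; for each half take its own optimal tour:
  {Orwell} + {Ash, Grove, Alder, Larch}: 48 + 65 = 113
  {Ash} + {Orwell, Grove, Alder, Larch}: 30 + 62 = 92
  {Orwell, Ash} + {Grove, Alder, Larch}: 59 + 62 = 121
  {Grove} + {Orwell, Ash, Alder, Larch}: 42 + 65 = 107
  {Orwell, Grove} + {Ash, Alder, Larch}: 56 + 65 = 121
  {Ash, Grove} + {Orwell, Alder, Larch}: 45 + 54 = 99
  … (15 splits in total)
Best: vehicle 1 Juniper → Ash → Juniper = 30; vehicle 2 Juniper → Orwell → Larch → Grove → Alder → Juniper = 62; combined 92.

Minimum combined distance: 92 m.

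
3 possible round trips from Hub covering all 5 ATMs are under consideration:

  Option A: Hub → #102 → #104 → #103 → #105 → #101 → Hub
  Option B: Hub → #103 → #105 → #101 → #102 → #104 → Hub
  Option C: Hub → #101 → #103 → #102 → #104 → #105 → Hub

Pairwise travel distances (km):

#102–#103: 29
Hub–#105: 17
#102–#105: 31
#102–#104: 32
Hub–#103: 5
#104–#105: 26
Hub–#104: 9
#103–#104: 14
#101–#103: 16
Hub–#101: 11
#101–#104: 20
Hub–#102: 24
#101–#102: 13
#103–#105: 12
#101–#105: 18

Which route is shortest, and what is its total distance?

Option A: 24 + 32 + 14 + 12 + 18 + 11 = 111
Option B: 5 + 12 + 18 + 13 + 32 + 9 = 89
Option C: 11 + 16 + 29 + 32 + 26 + 17 = 131

89 km — Option B is the shortest.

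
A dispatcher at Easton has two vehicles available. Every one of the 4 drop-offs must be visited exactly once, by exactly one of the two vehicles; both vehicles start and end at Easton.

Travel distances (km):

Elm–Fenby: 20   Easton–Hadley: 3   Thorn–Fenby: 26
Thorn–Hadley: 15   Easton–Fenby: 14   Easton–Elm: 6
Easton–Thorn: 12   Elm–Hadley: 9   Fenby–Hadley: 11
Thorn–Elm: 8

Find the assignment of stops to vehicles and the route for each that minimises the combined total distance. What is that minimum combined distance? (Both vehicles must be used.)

54 km — the smallest possible combined total.

Try each way of splitting the stops between the two vehicles (each non-empty) and, for each split, find the best tour for each vehicle:
  {Thorn} + {Elm, Fenby, Hadley}: 24 + 40 = 64
  {Elm} + {Thorn, Fenby, Hadley}: 12 + 52 = 64
  {Thorn, Elm} + {Fenby, Hadley}: 26 + 28 = 54
  {Fenby} + {Thorn, Elm, Hadley}: 28 + 32 = 60
  {Thorn, Fenby} + {Elm, Hadley}: 52 + 18 = 70
  {Elm, Fenby} + {Thorn, Hadley}: 40 + 30 = 70
  … (7 splits in total)
Best: vehicle 1 Easton → Thorn → Elm → Easton = 26; vehicle 2 Easton → Fenby → Hadley → Easton = 28; combined 54.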